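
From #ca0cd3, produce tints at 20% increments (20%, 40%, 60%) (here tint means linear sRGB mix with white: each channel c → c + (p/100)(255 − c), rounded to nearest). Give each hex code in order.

#d53ddc, #df6de5, #ea9eed

#ca0cd3 is rgb(202, 12, 211).
20%: (202 + 10.6 = 212.6→213, 12 + 48.6 = 60.6→61, 211 + 8.8 = 219.8→220) → #d53ddc
40%: (202 + 21.2 = 223.2→223, 12 + 97.2 = 109.2→109, 211 + 17.6 = 228.6→229) → #df6de5
60%: (202 + 31.8 = 233.8→234, 12 + 145.8 = 157.8→158, 211 + 26.4 = 237.4→237) → #ea9eed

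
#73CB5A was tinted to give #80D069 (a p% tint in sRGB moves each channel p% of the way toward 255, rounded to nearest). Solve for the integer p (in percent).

#73CB5A is rgb(115, 203, 90); #80D069 is rgb(128, 208, 105).
On the B channel (widest range): 105 ≈ 90 + (p/100)(255 − 90), so p ≈ 100×(105 − 90)/(255 − 90) = 1500/165 = 9.09.
p = 9 reproduces all three channels after rounding.

9%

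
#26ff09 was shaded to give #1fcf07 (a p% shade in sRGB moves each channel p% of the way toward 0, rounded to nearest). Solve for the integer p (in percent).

19%

#26ff09 is rgb(38, 255, 9); #1fcf07 is rgb(31, 207, 7).
On the G channel (widest range): 207 ≈ 255 + (p/100)(0 − 255), so p ≈ 100×(207 − 255)/(0 − 255) = -4800/-255 = 18.82.
p = 19 reproduces all three channels after rounding.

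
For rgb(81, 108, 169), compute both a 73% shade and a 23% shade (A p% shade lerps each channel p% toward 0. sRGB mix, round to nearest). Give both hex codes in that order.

73% shade:
  R: 81 − 59.13 = 21.87 → 22
  G: 108 + 0.73×(0−108) = 108 − 78.84 = 29.16 → 29
  B: 169 − 123.37 = 45.63 → 46
  → #161d2e
23% shade:
  R: 81 + 0.23×(0−81) = 81 − 18.63 = 62.37 → 62
  G: 108 − 24.84 = 83.16 → 83
  B: 169 + 0.23×(0−169) = 169 − 38.87 = 130.13 → 130
  → #3e5382

#161d2e, #3e5382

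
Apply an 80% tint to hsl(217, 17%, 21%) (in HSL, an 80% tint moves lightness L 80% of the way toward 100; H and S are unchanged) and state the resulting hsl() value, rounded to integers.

L moves 80% from 21 toward 100: 21 + 63.2 = 84.2 → 84.
H and S are unchanged.

hsl(217, 17%, 84%)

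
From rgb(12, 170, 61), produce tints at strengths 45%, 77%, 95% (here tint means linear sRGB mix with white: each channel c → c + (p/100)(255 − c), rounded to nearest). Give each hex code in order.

45%: (12 + 109.35 = 121.35→121, 170 + 38.25 = 208.25→208, 61 + 87.3 = 148.3→148) → #79D094
77%: (12 + 187.11 = 199.11→199, 170 + 65.45 = 235.45→235, 61 + 149.38 = 210.38→210) → #C7EBD2
95%: (12 + 230.85 = 242.85→243, 170 + 80.75 = 250.75→251, 61 + 184.3 = 245.3→245) → #F3FBF5

#79D094, #C7EBD2, #F3FBF5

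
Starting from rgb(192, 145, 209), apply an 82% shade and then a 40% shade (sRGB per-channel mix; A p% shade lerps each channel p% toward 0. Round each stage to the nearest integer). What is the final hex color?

Per channel, c → c + 0.82(0 − c):
  R: 192 + 0.82×(0−192) = 192 − 157.44 = 34.56 → 35
  G: 145 + 0.82×(0−145) = 145 − 118.9 = 26.1 → 26
  B: 209 + 0.82×(0−209) = 209 − 171.38 = 37.62 → 38
After the shade: rgb(35, 26, 38) = #231a26.
Per channel, c → c + 0.4(0 − c):
  R: 35 + 0.4×(0−35) = 35 − 14 = 21 → 21
  G: 26 + 0.4×(0−26) = 26 − 10.4 = 15.6 → 16
  B: 38 + 0.4×(0−38) = 38 − 15.2 = 22.8 → 23
rgb(21, 16, 23) = #151017.

#151017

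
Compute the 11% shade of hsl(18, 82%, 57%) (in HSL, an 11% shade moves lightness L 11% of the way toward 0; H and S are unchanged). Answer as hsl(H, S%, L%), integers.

hsl(18, 82%, 51%)

L moves 11% from 57 toward 0: 57 − 6.27 = 50.73 → 51.
H and S are unchanged.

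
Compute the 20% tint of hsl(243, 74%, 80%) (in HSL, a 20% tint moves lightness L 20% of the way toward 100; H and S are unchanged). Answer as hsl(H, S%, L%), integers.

hsl(243, 74%, 84%)

L moves 20% from 80 toward 100: 80 + 4 = 84 → 84.
H and S are unchanged.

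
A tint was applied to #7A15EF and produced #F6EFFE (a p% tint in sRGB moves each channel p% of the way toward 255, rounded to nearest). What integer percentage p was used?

#7A15EF is rgb(122, 21, 239); #F6EFFE is rgb(246, 239, 254).
On the G channel (widest range): 239 ≈ 21 + (p/100)(255 − 21), so p ≈ 100×(239 − 21)/(255 − 21) = 21800/234 = 93.16.
p = 93 reproduces all three channels after rounding.

93%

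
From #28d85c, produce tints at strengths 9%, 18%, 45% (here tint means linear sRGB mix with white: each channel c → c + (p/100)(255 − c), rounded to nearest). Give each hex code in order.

#3bdc6b, #4fdf79, #89eaa5

#28d85c is rgb(40, 216, 92).
9%: (40 + 19.35 = 59.35→59, 216 + 3.51 = 219.51→220, 92 + 14.67 = 106.67→107) → #3bdc6b
18%: (40 + 38.7 = 78.7→79, 216 + 7.02 = 223.02→223, 92 + 29.34 = 121.34→121) → #4fdf79
45%: (40 + 96.75 = 136.75→137, 216 + 17.55 = 233.55→234, 92 + 73.35 = 165.35→165) → #89eaa5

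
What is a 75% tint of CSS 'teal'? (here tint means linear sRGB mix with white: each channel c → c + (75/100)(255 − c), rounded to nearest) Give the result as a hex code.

CSS teal is rgb(0, 128, 128).
Per channel, c → c + 0.75(255 − c):
  R: 0 + 0.75×(255−0) = 0 + 191.25 = 191.25 → 191
  G: 128 + 95.25 = 223.25 → 223
  B: 128 + 0.75×(255−128) = 128 + 95.25 = 223.25 → 223
rgb(191, 223, 223) = #BFDFDF.

#BFDFDF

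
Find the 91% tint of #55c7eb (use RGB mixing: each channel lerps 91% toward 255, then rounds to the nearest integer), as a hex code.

#f0fafd

#55c7eb is rgb(85, 199, 235).
Lerp each channel 91% toward 255:
  R: 85 + 0.91×(255−85) = 85 + 154.7 = 239.7 → 240
  G: 199 + 0.91×(255−199) = 199 + 50.96 = 249.96 → 250
  B: 235 + 0.91×(255−235) = 235 + 18.2 = 253.2 → 253
rgb(240, 250, 253) = #f0fafd.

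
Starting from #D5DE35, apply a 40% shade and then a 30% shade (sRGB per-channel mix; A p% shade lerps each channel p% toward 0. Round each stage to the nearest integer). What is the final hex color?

#5A5D16

#D5DE35 is rgb(213, 222, 53).
A 40% shade moves each channel 40% toward 0:
  R: 213 + 0.4×(0−213) = 213 − 85.2 = 127.8 → 128
  G: 222 + 0.4×(0−222) = 222 − 88.8 = 133.2 → 133
  B: 53 + 0.4×(0−53) = 53 − 21.2 = 31.8 → 32
After the shade: rgb(128, 133, 32) = #808520.
A 30% shade moves each channel 30% toward 0:
  R: 128 + 0.3×(0−128) = 128 − 38.4 = 89.6 → 90
  G: 133 + 0.3×(0−133) = 133 − 39.9 = 93.1 → 93
  B: 32 + 0.3×(0−32) = 32 − 9.6 = 22.4 → 22
rgb(90, 93, 22) = #5A5D16.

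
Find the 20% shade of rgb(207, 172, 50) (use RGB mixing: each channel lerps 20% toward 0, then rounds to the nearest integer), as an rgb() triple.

rgb(166, 138, 40)

Per channel, c → c + 0.2(0 − c):
  R: 207 − 41.4 = 165.6 → 166
  G: 172 + 0.2×(0−172) = 172 − 34.4 = 137.6 → 138
  B: 50 + 0.2×(0−50) = 50 − 10 = 40 → 40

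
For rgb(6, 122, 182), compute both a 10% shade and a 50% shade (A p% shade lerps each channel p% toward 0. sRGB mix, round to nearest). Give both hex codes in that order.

10% shade:
  R: 6 + 0.1×(0−6) = 6 − 0.6 = 5.4 → 5
  G: 122 + 0.1×(0−122) = 122 − 12.2 = 109.8 → 110
  B: 182 − 18.2 = 163.8 → 164
  → #056ea4
50% shade:
  R: 6 − 3 = 3 → 3
  G: 122 + 0.5×(0−122) = 122 − 61 = 61 → 61
  B: 182 − 91 = 91 → 91
  → #033d5b

#056ea4, #033d5b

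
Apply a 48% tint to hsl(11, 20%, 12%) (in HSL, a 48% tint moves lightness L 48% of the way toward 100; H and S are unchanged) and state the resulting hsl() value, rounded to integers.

L moves 48% from 12 toward 100: 12 + 42.24 = 54.24 → 54.
H and S are unchanged.

hsl(11, 20%, 54%)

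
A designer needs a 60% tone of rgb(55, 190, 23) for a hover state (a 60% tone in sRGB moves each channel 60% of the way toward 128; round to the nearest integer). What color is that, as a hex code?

A 60% tone moves each channel 60% toward 128:
  R: 55 + 43.8 = 98.8 → 99
  G: 190 + 0.6×(128−190) = 190 − 37.2 = 152.8 → 153
  B: 23 + 63 = 86 → 86
rgb(99, 153, 86) = #639956.

#639956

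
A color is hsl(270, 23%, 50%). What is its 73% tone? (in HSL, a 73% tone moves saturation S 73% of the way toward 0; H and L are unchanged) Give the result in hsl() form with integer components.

S moves 73% from 23 toward 0: 23 − 16.79 = 6.21 → 6.
H and L are unchanged.

hsl(270, 6%, 50%)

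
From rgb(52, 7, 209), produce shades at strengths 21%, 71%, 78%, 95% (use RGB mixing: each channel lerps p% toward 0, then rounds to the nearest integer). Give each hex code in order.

#2906A5, #0F023D, #0B022E, #03000A

21%: (52 − 10.92 = 41.08→41, 7 − 1.47 = 5.53→6, 209 − 43.89 = 165.11→165) → #2906A5
71%: (52 − 36.92 = 15.08→15, 7 − 4.97 = 2.03→2, 209 − 148.39 = 60.61→61) → #0F023D
78%: (52 − 40.56 = 11.44→11, 7 − 5.46 = 1.54→2, 209 − 163.02 = 45.98→46) → #0B022E
95%: (52 − 49.4 = 2.6→3, 7 − 6.65 = 0.35→0, 209 − 198.55 = 10.45→10) → #03000A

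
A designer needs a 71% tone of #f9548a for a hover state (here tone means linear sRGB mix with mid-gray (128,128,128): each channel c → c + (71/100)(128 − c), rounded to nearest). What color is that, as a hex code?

#f9548a is rgb(249, 84, 138).
A 71% tone moves each channel 71% toward 128:
  R: 249 + 0.71×(128−249) = 249 − 85.91 = 163.09 → 163
  G: 84 + 0.71×(128−84) = 84 + 31.24 = 115.24 → 115
  B: 138 + 0.71×(128−138) = 138 − 7.1 = 130.9 → 131
rgb(163, 115, 131) = #a37383.

#a37383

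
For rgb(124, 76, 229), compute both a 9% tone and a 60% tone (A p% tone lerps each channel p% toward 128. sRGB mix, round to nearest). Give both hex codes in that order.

9% tone:
  R: 124 + 0.09×(128−124) = 124 + 0.36 = 124.36 → 124
  G: 76 + 0.09×(128−76) = 76 + 4.68 = 80.68 → 81
  B: 229 + 0.09×(128−229) = 229 − 9.09 = 219.91 → 220
  → #7C51DC
60% tone:
  R: 124 + 0.6×(128−124) = 124 + 2.4 = 126.4 → 126
  G: 76 + 31.2 = 107.2 → 107
  B: 229 + 0.6×(128−229) = 229 − 60.6 = 168.4 → 168
  → #7E6BA8

#7C51DC, #7E6BA8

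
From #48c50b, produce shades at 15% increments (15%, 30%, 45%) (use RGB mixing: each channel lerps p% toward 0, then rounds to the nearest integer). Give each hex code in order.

#3da709, #328a08, #286c06

#48c50b is rgb(72, 197, 11).
15%: (72 − 10.8 = 61.2→61, 197 − 29.55 = 167.45→167, 11 − 1.65 = 9.35→9) → #3da709
30%: (72 − 21.6 = 50.4→50, 197 − 59.1 = 137.9→138, 11 − 3.3 = 7.7→8) → #328a08
45%: (72 − 32.4 = 39.6→40, 197 − 88.65 = 108.35→108, 11 − 4.95 = 6.05→6) → #286c06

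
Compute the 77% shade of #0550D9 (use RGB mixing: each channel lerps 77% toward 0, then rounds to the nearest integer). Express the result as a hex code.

#0550D9 is rgb(5, 80, 217).
Per channel, c → c + 0.77(0 − c):
  R: 5 − 3.85 = 1.15 → 1
  G: 80 + 0.77×(0−80) = 80 − 61.6 = 18.4 → 18
  B: 217 + 0.77×(0−217) = 217 − 167.09 = 49.91 → 50
rgb(1, 18, 50) = #011232.

#011232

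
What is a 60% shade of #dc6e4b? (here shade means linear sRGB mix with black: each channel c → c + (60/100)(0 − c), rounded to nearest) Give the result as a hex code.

#dc6e4b is rgb(220, 110, 75).
A 60% shade moves each channel 60% toward 0:
  R: 220 − 132 = 88 → 88
  G: 110 + 0.6×(0−110) = 110 − 66 = 44 → 44
  B: 75 − 45 = 30 → 30
rgb(88, 44, 30) = #582c1e.

#582c1e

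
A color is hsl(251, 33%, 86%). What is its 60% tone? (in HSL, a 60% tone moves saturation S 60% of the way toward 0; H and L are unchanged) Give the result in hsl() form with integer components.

S moves 60% from 33 toward 0: 33 − 19.8 = 13.2 → 13.
H and L are unchanged.

hsl(251, 13%, 86%)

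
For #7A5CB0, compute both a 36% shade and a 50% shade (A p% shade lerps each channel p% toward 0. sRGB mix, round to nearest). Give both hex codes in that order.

#4E3B71, #3D2E58

#7A5CB0 is rgb(122, 92, 176).
36% shade:
  R: 122 − 43.92 = 78.08 → 78
  G: 92 + 0.36×(0−92) = 92 − 33.12 = 58.88 → 59
  B: 176 − 63.36 = 112.64 → 113
  → #4E3B71
50% shade:
  R: 122 + 0.5×(0−122) = 122 − 61 = 61 → 61
  G: 92 − 46 = 46 → 46
  B: 176 + 0.5×(0−176) = 176 − 88 = 88 → 88
  → #3D2E58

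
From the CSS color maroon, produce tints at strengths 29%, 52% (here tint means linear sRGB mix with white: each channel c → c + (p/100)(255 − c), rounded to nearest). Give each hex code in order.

CSS maroon is rgb(128, 0, 0).
29%: (128 + 36.83 = 164.83→165, 0 + 73.95 = 73.95→74, 0 + 73.95 = 73.95→74) → #a54a4a
52%: (128 + 66.04 = 194.04→194, 0 + 132.6 = 132.6→133, 0 + 132.6 = 132.6→133) → #c28585

#a54a4a, #c28585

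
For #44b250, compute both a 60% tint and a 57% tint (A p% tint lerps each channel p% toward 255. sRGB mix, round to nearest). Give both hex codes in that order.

#44b250 is rgb(68, 178, 80).
60% tint:
  R: 68 + 0.6×(255−68) = 68 + 112.2 = 180.2 → 180
  G: 178 + 46.2 = 224.2 → 224
  B: 80 + 0.6×(255−80) = 80 + 105 = 185 → 185
  → #b4e0b9
57% tint:
  R: 68 + 0.57×(255−68) = 68 + 106.59 = 174.59 → 175
  G: 178 + 43.89 = 221.89 → 222
  B: 80 + 99.75 = 179.75 → 180
  → #afdeb4

#b4e0b9, #afdeb4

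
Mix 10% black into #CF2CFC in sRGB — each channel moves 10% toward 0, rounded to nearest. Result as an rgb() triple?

rgb(186, 40, 227)

#CF2CFC is rgb(207, 44, 252).
Lerp each channel 10% toward 0:
  R: 207 + 0.1×(0−207) = 207 − 20.7 = 186.3 → 186
  G: 44 + 0.1×(0−44) = 44 − 4.4 = 39.6 → 40
  B: 252 + 0.1×(0−252) = 252 − 25.2 = 226.8 → 227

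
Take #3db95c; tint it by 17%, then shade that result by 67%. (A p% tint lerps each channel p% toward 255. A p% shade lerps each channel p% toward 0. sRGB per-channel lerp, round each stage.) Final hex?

#1f4128

#3db95c is rgb(61, 185, 92).
Lerp each channel 17% toward 255:
  R: 61 + 32.98 = 93.98 → 94
  G: 185 + 11.9 = 196.9 → 197
  B: 92 + 27.71 = 119.71 → 120
After the tint: rgb(94, 197, 120) = #5ec578.
Lerp each channel 67% toward 0:
  R: 94 + 0.67×(0−94) = 94 − 62.98 = 31.02 → 31
  G: 197 + 0.67×(0−197) = 197 − 131.99 = 65.01 → 65
  B: 120 + 0.67×(0−120) = 120 − 80.4 = 39.6 → 40
rgb(31, 65, 40) = #1f4128.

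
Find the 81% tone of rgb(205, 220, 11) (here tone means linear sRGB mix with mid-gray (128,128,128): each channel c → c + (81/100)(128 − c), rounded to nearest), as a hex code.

#8f916a

An 81% tone moves each channel 81% toward 128:
  R: 205 − 62.37 = 142.63 → 143
  G: 220 − 74.52 = 145.48 → 145
  B: 11 + 0.81×(128−11) = 11 + 94.77 = 105.77 → 106
rgb(143, 145, 106) = #8f916a.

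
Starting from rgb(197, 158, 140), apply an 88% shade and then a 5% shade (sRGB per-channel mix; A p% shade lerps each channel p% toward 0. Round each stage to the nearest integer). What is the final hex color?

#171210

Per channel, c → c + 0.88(0 − c):
  R: 197 − 173.36 = 23.64 → 24
  G: 158 + 0.88×(0−158) = 158 − 139.04 = 18.96 → 19
  B: 140 + 0.88×(0−140) = 140 − 123.2 = 16.8 → 17
After the shade: rgb(24, 19, 17) = #181311.
A 5% shade moves each channel 5% toward 0:
  R: 24 − 1.2 = 22.8 → 23
  G: 19 − 0.95 = 18.05 → 18
  B: 17 + 0.05×(0−17) = 17 − 0.85 = 16.15 → 16
rgb(23, 18, 16) = #171210.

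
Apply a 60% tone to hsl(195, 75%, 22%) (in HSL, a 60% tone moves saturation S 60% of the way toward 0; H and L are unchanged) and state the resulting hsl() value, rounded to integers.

S moves 60% from 75 toward 0: 75 − 45 = 30 → 30.
H and L are unchanged.

hsl(195, 30%, 22%)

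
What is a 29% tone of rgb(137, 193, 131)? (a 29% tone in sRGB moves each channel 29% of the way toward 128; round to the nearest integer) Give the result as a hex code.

Lerp each channel 29% toward 128:
  R: 137 + 0.29×(128−137) = 137 − 2.61 = 134.39 → 134
  G: 193 + 0.29×(128−193) = 193 − 18.85 = 174.15 → 174
  B: 131 − 0.87 = 130.13 → 130
rgb(134, 174, 130) = #86ae82.

#86ae82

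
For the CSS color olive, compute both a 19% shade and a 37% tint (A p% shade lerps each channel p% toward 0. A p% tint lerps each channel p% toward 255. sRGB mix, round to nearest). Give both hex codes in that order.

CSS olive is rgb(128, 128, 0).
19% shade:
  R: 128 − 24.32 = 103.68 → 104
  G: 128 + 0.19×(0−128) = 128 − 24.32 = 103.68 → 104
  B: 0 + 0.19×(0−0) = 0 + 0 = 0 → 0
  → #686800
37% tint:
  R: 128 + 0.37×(255−128) = 128 + 46.99 = 174.99 → 175
  G: 128 + 0.37×(255−128) = 128 + 46.99 = 174.99 → 175
  B: 0 + 94.35 = 94.35 → 94
  → #AFAF5E

#686800, #AFAF5E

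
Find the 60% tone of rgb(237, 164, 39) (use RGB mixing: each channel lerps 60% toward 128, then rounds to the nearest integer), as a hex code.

Per channel, c → c + 0.6(128 − c):
  R: 237 + 0.6×(128−237) = 237 − 65.4 = 171.6 → 172
  G: 164 + 0.6×(128−164) = 164 − 21.6 = 142.4 → 142
  B: 39 + 53.4 = 92.4 → 92
rgb(172, 142, 92) = #AC8E5C.

#AC8E5C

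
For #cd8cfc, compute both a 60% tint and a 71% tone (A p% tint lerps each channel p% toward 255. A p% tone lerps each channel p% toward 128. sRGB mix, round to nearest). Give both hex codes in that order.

#ebd1fe, #9683a4

#cd8cfc is rgb(205, 140, 252).
60% tint:
  R: 205 + 0.6×(255−205) = 205 + 30 = 235 → 235
  G: 140 + 69 = 209 → 209
  B: 252 + 0.6×(255−252) = 252 + 1.8 = 253.8 → 254
  → #ebd1fe
71% tone:
  R: 205 + 0.71×(128−205) = 205 − 54.67 = 150.33 → 150
  G: 140 + 0.71×(128−140) = 140 − 8.52 = 131.48 → 131
  B: 252 + 0.71×(128−252) = 252 − 88.04 = 163.96 → 164
  → #9683a4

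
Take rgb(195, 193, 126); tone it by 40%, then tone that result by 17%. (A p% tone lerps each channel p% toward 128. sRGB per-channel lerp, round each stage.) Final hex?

#A1A07F

A 40% tone moves each channel 40% toward 128:
  R: 195 − 26.8 = 168.2 → 168
  G: 193 + 0.4×(128−193) = 193 − 26 = 167 → 167
  B: 126 + 0.8 = 126.8 → 127
After the tone: rgb(168, 167, 127) = #A8A77F.
Per channel, c → c + 0.17(128 − c):
  R: 168 + 0.17×(128−168) = 168 − 6.8 = 161.2 → 161
  G: 167 − 6.63 = 160.37 → 160
  B: 127 + 0.17 = 127.17 → 127
rgb(161, 160, 127) = #A1A07F.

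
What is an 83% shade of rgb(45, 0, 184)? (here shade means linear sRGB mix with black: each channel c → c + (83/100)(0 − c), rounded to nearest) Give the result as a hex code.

#08001F

An 83% shade moves each channel 83% toward 0:
  R: 45 + 0.83×(0−45) = 45 − 37.35 = 7.65 → 8
  G: 0 + 0.83×(0−0) = 0 + 0 = 0 → 0
  B: 184 + 0.83×(0−184) = 184 − 152.72 = 31.28 → 31
rgb(8, 0, 31) = #08001F.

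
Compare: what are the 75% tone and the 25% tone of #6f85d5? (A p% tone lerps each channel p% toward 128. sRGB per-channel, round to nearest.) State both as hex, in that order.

#7c8195, #7384c0

#6f85d5 is rgb(111, 133, 213).
75% tone:
  R: 111 + 12.75 = 123.75 → 124
  G: 133 + 0.75×(128−133) = 133 − 3.75 = 129.25 → 129
  B: 213 − 63.75 = 149.25 → 149
  → #7c8195
25% tone:
  R: 111 + 0.25×(128−111) = 111 + 4.25 = 115.25 → 115
  G: 133 + 0.25×(128−133) = 133 − 1.25 = 131.75 → 132
  B: 213 + 0.25×(128−213) = 213 − 21.25 = 191.75 → 192
  → #7384c0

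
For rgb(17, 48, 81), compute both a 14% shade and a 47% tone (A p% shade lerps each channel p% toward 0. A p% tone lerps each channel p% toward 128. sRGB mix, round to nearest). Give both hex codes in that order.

14% shade:
  R: 17 + 0.14×(0−17) = 17 − 2.38 = 14.62 → 15
  G: 48 − 6.72 = 41.28 → 41
  B: 81 + 0.14×(0−81) = 81 − 11.34 = 69.66 → 70
  → #0F2946
47% tone:
  R: 17 + 52.17 = 69.17 → 69
  G: 48 + 0.47×(128−48) = 48 + 37.6 = 85.6 → 86
  B: 81 + 22.09 = 103.09 → 103
  → #455667

#0F2946, #455667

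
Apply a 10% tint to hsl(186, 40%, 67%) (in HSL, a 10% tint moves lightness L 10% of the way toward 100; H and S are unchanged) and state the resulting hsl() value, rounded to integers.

L moves 10% from 67 toward 100: 67 + 3.3 = 70.3 → 70.
H and S are unchanged.

hsl(186, 40%, 70%)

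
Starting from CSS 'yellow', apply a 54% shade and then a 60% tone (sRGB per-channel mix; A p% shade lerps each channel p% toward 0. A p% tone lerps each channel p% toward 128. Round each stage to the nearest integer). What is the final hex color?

#7C7C4D

CSS yellow is rgb(255, 255, 0).
Per channel, c → c + 0.54(0 − c):
  R: 255 − 137.7 = 117.3 → 117
  G: 255 + 0.54×(0−255) = 255 − 137.7 = 117.3 → 117
  B: 0 + 0 = 0 → 0
After the shade: rgb(117, 117, 0) = #757500.
A 60% tone moves each channel 60% toward 128:
  R: 117 + 0.6×(128−117) = 117 + 6.6 = 123.6 → 124
  G: 117 + 0.6×(128−117) = 117 + 6.6 = 123.6 → 124
  B: 0 + 76.8 = 76.8 → 77
rgb(124, 124, 77) = #7C7C4D.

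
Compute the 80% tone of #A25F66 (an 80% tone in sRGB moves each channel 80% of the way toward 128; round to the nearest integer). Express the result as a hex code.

#87797B

#A25F66 is rgb(162, 95, 102).
Per channel, c → c + 0.8(128 − c):
  R: 162 + 0.8×(128−162) = 162 − 27.2 = 134.8 → 135
  G: 95 + 0.8×(128−95) = 95 + 26.4 = 121.4 → 121
  B: 102 + 0.8×(128−102) = 102 + 20.8 = 122.8 → 123
rgb(135, 121, 123) = #87797B.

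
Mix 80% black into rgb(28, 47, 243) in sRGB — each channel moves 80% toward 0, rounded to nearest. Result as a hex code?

#060931

An 80% shade moves each channel 80% toward 0:
  R: 28 − 22.4 = 5.6 → 6
  G: 47 + 0.8×(0−47) = 47 − 37.6 = 9.4 → 9
  B: 243 − 194.4 = 48.6 → 49
rgb(6, 9, 49) = #060931.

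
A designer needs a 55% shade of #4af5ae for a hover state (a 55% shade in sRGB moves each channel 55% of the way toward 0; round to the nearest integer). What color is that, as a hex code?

#216e4e

#4af5ae is rgb(74, 245, 174).
Lerp each channel 55% toward 0:
  R: 74 + 0.55×(0−74) = 74 − 40.7 = 33.3 → 33
  G: 245 + 0.55×(0−245) = 245 − 134.75 = 110.25 → 110
  B: 174 + 0.55×(0−174) = 174 − 95.7 = 78.3 → 78
rgb(33, 110, 78) = #216e4e.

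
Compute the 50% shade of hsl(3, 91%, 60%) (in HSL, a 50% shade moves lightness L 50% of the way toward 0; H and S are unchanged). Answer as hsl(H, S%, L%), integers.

hsl(3, 91%, 30%)

L moves 50% from 60 toward 0: 60 − 30 = 30 → 30.
H and S are unchanged.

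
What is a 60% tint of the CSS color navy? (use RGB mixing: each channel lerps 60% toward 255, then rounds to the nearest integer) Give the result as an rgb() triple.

rgb(153, 153, 204)

CSS navy is rgb(0, 0, 128).
Per channel, c → c + 0.6(255 − c):
  R: 0 + 0.6×(255−0) = 0 + 153 = 153 → 153
  G: 0 + 153 = 153 → 153
  B: 128 + 0.6×(255−128) = 128 + 76.2 = 204.2 → 204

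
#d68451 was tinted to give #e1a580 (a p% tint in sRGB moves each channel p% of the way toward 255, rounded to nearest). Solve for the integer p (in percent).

#d68451 is rgb(214, 132, 81); #e1a580 is rgb(225, 165, 128).
On the B channel (widest range): 128 ≈ 81 + (p/100)(255 − 81), so p ≈ 100×(128 − 81)/(255 − 81) = 4700/174 = 27.01.
p = 27 reproduces all three channels after rounding.

27%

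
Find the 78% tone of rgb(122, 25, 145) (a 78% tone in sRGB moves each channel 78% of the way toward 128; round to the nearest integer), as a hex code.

#7f6984

Per channel, c → c + 0.78(128 − c):
  R: 122 + 0.78×(128−122) = 122 + 4.68 = 126.68 → 127
  G: 25 + 0.78×(128−25) = 25 + 80.34 = 105.34 → 105
  B: 145 + 0.78×(128−145) = 145 − 13.26 = 131.74 → 132
rgb(127, 105, 132) = #7f6984.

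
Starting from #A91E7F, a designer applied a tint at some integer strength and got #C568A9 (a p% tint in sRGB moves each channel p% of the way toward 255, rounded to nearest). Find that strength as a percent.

#A91E7F is rgb(169, 30, 127); #C568A9 is rgb(197, 104, 169).
On the G channel (widest range): 104 ≈ 30 + (p/100)(255 − 30), so p ≈ 100×(104 − 30)/(255 − 30) = 7400/225 = 32.89.
p = 33 reproduces all three channels after rounding.

33%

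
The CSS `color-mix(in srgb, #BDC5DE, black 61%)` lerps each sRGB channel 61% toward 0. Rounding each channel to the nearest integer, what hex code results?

#4A4D57

#BDC5DE is rgb(189, 197, 222).
Lerp each channel 61% toward 0:
  R: 189 − 115.29 = 73.71 → 74
  G: 197 + 0.61×(0−197) = 197 − 120.17 = 76.83 → 77
  B: 222 + 0.61×(0−222) = 222 − 135.42 = 86.58 → 87
rgb(74, 77, 87) = #4A4D57.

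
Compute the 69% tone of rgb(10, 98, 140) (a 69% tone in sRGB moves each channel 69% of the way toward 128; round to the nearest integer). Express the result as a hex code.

Lerp each channel 69% toward 128:
  R: 10 + 0.69×(128−10) = 10 + 81.42 = 91.42 → 91
  G: 98 + 0.69×(128−98) = 98 + 20.7 = 118.7 → 119
  B: 140 − 8.28 = 131.72 → 132
rgb(91, 119, 132) = #5b7784.

#5b7784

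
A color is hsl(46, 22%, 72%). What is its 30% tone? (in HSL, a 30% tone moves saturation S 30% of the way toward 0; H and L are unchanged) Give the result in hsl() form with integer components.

S moves 30% from 22 toward 0: 22 − 6.6 = 15.4 → 15.
H and L are unchanged.

hsl(46, 15%, 72%)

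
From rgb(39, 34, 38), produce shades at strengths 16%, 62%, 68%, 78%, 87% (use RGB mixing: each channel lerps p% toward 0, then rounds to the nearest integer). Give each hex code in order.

16%: (39 − 6.24 = 32.76→33, 34 − 5.44 = 28.56→29, 38 − 6.08 = 31.92→32) → #211d20
62%: (39 − 24.18 = 14.82→15, 34 − 21.08 = 12.92→13, 38 − 23.56 = 14.44→14) → #0f0d0e
68%: (39 − 26.52 = 12.48→12, 34 − 23.12 = 10.88→11, 38 − 25.84 = 12.16→12) → #0c0b0c
78%: (39 − 30.42 = 8.58→9, 34 − 26.52 = 7.48→7, 38 − 29.64 = 8.36→8) → #090708
87%: (39 − 33.93 = 5.07→5, 34 − 29.58 = 4.42→4, 38 − 33.06 = 4.94→5) → #050405

#211d20, #0f0d0e, #0c0b0c, #090708, #050405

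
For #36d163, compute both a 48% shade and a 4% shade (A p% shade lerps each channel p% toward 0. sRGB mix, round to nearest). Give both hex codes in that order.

#1c6d33, #34c95f

#36d163 is rgb(54, 209, 99).
48% shade:
  R: 54 − 25.92 = 28.08 → 28
  G: 209 − 100.32 = 108.68 → 109
  B: 99 + 0.48×(0−99) = 99 − 47.52 = 51.48 → 51
  → #1c6d33
4% shade:
  R: 54 − 2.16 = 51.84 → 52
  G: 209 + 0.04×(0−209) = 209 − 8.36 = 200.64 → 201
  B: 99 − 3.96 = 95.04 → 95
  → #34c95f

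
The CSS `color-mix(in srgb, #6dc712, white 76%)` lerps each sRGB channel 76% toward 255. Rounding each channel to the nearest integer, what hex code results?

#dcf2c6

#6dc712 is rgb(109, 199, 18).
Lerp each channel 76% toward 255:
  R: 109 + 110.96 = 219.96 → 220
  G: 199 + 42.56 = 241.56 → 242
  B: 18 + 0.76×(255−18) = 18 + 180.12 = 198.12 → 198
rgb(220, 242, 198) = #dcf2c6.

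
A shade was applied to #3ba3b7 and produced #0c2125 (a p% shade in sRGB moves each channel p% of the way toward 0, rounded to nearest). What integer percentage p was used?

#3ba3b7 is rgb(59, 163, 183); #0c2125 is rgb(12, 33, 37).
On the B channel (widest range): 37 ≈ 183 + (p/100)(0 − 183), so p ≈ 100×(37 − 183)/(0 − 183) = -14600/-183 = 79.78.
p = 80 reproduces all three channels after rounding.

80%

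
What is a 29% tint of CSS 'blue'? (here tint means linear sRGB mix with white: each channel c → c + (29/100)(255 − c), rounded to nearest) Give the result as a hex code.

#4A4AFF

CSS blue is rgb(0, 0, 255).
Lerp each channel 29% toward 255:
  R: 0 + 0.29×(255−0) = 0 + 73.95 = 73.95 → 74
  G: 0 + 73.95 = 73.95 → 74
  B: 255 + 0.29×(255−255) = 255 + 0 = 255 → 255
rgb(74, 74, 255) = #4A4AFF.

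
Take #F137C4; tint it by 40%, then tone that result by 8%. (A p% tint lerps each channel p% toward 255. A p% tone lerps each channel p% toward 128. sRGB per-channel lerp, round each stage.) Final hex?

#F137C4 is rgb(241, 55, 196).
Lerp each channel 40% toward 255:
  R: 241 + 5.6 = 246.6 → 247
  G: 55 + 0.4×(255−55) = 55 + 80 = 135 → 135
  B: 196 + 23.6 = 219.6 → 220
After the tint: rgb(247, 135, 220) = #F787DC.
An 8% tone moves each channel 8% toward 128:
  R: 247 − 9.52 = 237.48 → 237
  G: 135 + 0.08×(128−135) = 135 − 0.56 = 134.44 → 134
  B: 220 + 0.08×(128−220) = 220 − 7.36 = 212.64 → 213
rgb(237, 134, 213) = #ED86D5.

#ED86D5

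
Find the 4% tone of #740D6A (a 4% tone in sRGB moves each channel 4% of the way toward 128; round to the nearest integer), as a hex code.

#740D6A is rgb(116, 13, 106).
Lerp each channel 4% toward 128:
  R: 116 + 0.48 = 116.48 → 116
  G: 13 + 0.04×(128−13) = 13 + 4.6 = 17.6 → 18
  B: 106 + 0.04×(128−106) = 106 + 0.88 = 106.88 → 107
rgb(116, 18, 107) = #74126B.

#74126B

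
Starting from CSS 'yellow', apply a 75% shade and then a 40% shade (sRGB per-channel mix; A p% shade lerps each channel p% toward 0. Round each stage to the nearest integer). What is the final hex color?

#262600

CSS yellow is rgb(255, 255, 0).
Lerp each channel 75% toward 0:
  R: 255 + 0.75×(0−255) = 255 − 191.25 = 63.75 → 64
  G: 255 + 0.75×(0−255) = 255 − 191.25 = 63.75 → 64
  B: 0 + 0 = 0 → 0
After the shade: rgb(64, 64, 0) = #404000.
A 40% shade moves each channel 40% toward 0:
  R: 64 + 0.4×(0−64) = 64 − 25.6 = 38.4 → 38
  G: 64 + 0.4×(0−64) = 64 − 25.6 = 38.4 → 38
  B: 0 + 0 = 0 → 0
rgb(38, 38, 0) = #262600.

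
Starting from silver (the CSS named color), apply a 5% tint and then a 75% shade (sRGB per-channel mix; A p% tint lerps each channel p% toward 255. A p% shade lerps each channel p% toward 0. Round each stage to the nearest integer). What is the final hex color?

#313131

CSS silver is rgb(192, 192, 192).
A 5% tint moves each channel 5% toward 255:
  R: 192 + 0.05×(255−192) = 192 + 3.15 = 195.15 → 195
  G: 192 + 0.05×(255−192) = 192 + 3.15 = 195.15 → 195
  B: 192 + 3.15 = 195.15 → 195
After the tint: rgb(195, 195, 195) = #C3C3C3.
Per channel, c → c + 0.75(0 − c):
  R: 195 + 0.75×(0−195) = 195 − 146.25 = 48.75 → 49
  G: 195 + 0.75×(0−195) = 195 − 146.25 = 48.75 → 49
  B: 195 − 146.25 = 48.75 → 49
rgb(49, 49, 49) = #313131.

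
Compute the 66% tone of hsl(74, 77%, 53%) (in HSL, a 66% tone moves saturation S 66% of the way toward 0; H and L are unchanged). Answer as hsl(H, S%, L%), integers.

hsl(74, 26%, 53%)

S moves 66% from 77 toward 0: 77 − 50.82 = 26.18 → 26.
H and L are unchanged.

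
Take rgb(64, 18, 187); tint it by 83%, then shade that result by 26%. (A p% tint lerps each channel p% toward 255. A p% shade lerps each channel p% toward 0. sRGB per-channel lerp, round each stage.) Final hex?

#a59fb4

An 83% tint moves each channel 83% toward 255:
  R: 64 + 0.83×(255−64) = 64 + 158.53 = 222.53 → 223
  G: 18 + 0.83×(255−18) = 18 + 196.71 = 214.71 → 215
  B: 187 + 56.44 = 243.44 → 243
After the tint: rgb(223, 215, 243) = #dfd7f3.
A 26% shade moves each channel 26% toward 0:
  R: 223 + 0.26×(0−223) = 223 − 57.98 = 165.02 → 165
  G: 215 − 55.9 = 159.1 → 159
  B: 243 + 0.26×(0−243) = 243 − 63.18 = 179.82 → 180
rgb(165, 159, 180) = #a59fb4.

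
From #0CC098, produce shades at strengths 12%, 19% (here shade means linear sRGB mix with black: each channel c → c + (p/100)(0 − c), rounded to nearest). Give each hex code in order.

#0CC098 is rgb(12, 192, 152).
12%: (12 − 1.44 = 10.56→11, 192 − 23.04 = 168.96→169, 152 − 18.24 = 133.76→134) → #0BA986
19%: (12 − 2.28 = 9.72→10, 192 − 36.48 = 155.52→156, 152 − 28.88 = 123.12→123) → #0A9C7B

#0BA986, #0A9C7B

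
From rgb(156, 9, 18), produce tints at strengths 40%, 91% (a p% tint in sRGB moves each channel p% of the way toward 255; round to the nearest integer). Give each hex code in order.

#C46B71, #F6E9EA

40%: (156 + 39.6 = 195.6→196, 9 + 98.4 = 107.4→107, 18 + 94.8 = 112.8→113) → #C46B71
91%: (156 + 90.09 = 246.09→246, 9 + 223.86 = 232.86→233, 18 + 215.67 = 233.67→234) → #F6E9EA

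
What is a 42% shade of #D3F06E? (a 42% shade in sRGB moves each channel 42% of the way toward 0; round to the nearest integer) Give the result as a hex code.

#7A8B40

#D3F06E is rgb(211, 240, 110).
Lerp each channel 42% toward 0:
  R: 211 − 88.62 = 122.38 → 122
  G: 240 + 0.42×(0−240) = 240 − 100.8 = 139.2 → 139
  B: 110 − 46.2 = 63.8 → 64
rgb(122, 139, 64) = #7A8B40.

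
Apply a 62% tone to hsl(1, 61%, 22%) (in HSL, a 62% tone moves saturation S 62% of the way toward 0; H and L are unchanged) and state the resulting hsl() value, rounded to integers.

hsl(1, 23%, 22%)

S moves 62% from 61 toward 0: 61 − 37.82 = 23.18 → 23.
H and L are unchanged.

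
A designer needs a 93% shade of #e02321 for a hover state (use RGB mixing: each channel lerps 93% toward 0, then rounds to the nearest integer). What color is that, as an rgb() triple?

rgb(16, 2, 2)

#e02321 is rgb(224, 35, 33).
Lerp each channel 93% toward 0:
  R: 224 − 208.32 = 15.68 → 16
  G: 35 + 0.93×(0−35) = 35 − 32.55 = 2.45 → 2
  B: 33 − 30.69 = 2.31 → 2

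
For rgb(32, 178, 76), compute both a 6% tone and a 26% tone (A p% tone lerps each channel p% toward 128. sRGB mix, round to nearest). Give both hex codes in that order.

6% tone:
  R: 32 + 5.76 = 37.76 → 38
  G: 178 + 0.06×(128−178) = 178 − 3 = 175 → 175
  B: 76 + 3.12 = 79.12 → 79
  → #26AF4F
26% tone:
  R: 32 + 0.26×(128−32) = 32 + 24.96 = 56.96 → 57
  G: 178 − 13 = 165 → 165
  B: 76 + 0.26×(128−76) = 76 + 13.52 = 89.52 → 90
  → #39A55A

#26AF4F, #39A55A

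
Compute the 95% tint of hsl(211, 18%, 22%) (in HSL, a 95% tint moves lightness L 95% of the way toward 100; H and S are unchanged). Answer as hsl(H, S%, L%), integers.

L moves 95% from 22 toward 100: 22 + 74.1 = 96.1 → 96.
H and S are unchanged.

hsl(211, 18%, 96%)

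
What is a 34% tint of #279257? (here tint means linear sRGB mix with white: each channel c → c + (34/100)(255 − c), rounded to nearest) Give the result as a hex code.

#279257 is rgb(39, 146, 87).
Lerp each channel 34% toward 255:
  R: 39 + 0.34×(255−39) = 39 + 73.44 = 112.44 → 112
  G: 146 + 37.06 = 183.06 → 183
  B: 87 + 0.34×(255−87) = 87 + 57.12 = 144.12 → 144
rgb(112, 183, 144) = #70b790.

#70b790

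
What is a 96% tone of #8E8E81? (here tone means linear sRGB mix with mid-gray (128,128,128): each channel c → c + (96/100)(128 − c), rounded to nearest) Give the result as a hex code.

#8E8E81 is rgb(142, 142, 129).
A 96% tone moves each channel 96% toward 128:
  R: 142 + 0.96×(128−142) = 142 − 13.44 = 128.56 → 129
  G: 142 + 0.96×(128−142) = 142 − 13.44 = 128.56 → 129
  B: 129 + 0.96×(128−129) = 129 − 0.96 = 128.04 → 128
rgb(129, 129, 128) = #818180.

#818180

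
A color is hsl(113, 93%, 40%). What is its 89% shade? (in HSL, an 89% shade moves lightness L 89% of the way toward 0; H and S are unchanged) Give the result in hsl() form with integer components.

hsl(113, 93%, 4%)

L moves 89% from 40 toward 0: 40 − 35.6 = 4.4 → 4.
H and S are unchanged.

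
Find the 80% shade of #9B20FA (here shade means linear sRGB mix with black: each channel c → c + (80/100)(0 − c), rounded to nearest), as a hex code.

#1F0632

#9B20FA is rgb(155, 32, 250).
An 80% shade moves each channel 80% toward 0:
  R: 155 − 124 = 31 → 31
  G: 32 − 25.6 = 6.4 → 6
  B: 250 + 0.8×(0−250) = 250 − 200 = 50 → 50
rgb(31, 6, 50) = #1F0632.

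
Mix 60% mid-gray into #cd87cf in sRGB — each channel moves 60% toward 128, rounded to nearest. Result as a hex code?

#9f83a0

#cd87cf is rgb(205, 135, 207).
Lerp each channel 60% toward 128:
  R: 205 + 0.6×(128−205) = 205 − 46.2 = 158.8 → 159
  G: 135 − 4.2 = 130.8 → 131
  B: 207 + 0.6×(128−207) = 207 − 47.4 = 159.6 → 160
rgb(159, 131, 160) = #9f83a0.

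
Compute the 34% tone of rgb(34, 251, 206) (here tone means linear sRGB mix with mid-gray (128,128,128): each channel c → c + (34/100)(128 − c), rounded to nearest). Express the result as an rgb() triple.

A 34% tone moves each channel 34% toward 128:
  R: 34 + 31.96 = 65.96 → 66
  G: 251 − 41.82 = 209.18 → 209
  B: 206 + 0.34×(128−206) = 206 − 26.52 = 179.48 → 179

rgb(66, 209, 179)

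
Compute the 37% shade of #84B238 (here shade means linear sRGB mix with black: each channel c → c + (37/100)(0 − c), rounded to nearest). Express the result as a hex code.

#84B238 is rgb(132, 178, 56).
Lerp each channel 37% toward 0:
  R: 132 + 0.37×(0−132) = 132 − 48.84 = 83.16 → 83
  G: 178 + 0.37×(0−178) = 178 − 65.86 = 112.14 → 112
  B: 56 + 0.37×(0−56) = 56 − 20.72 = 35.28 → 35
rgb(83, 112, 35) = #537023.

#537023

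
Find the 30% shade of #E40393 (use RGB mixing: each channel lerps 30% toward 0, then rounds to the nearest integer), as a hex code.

#A00267

#E40393 is rgb(228, 3, 147).
Lerp each channel 30% toward 0:
  R: 228 − 68.4 = 159.6 → 160
  G: 3 + 0.3×(0−3) = 3 − 0.9 = 2.1 → 2
  B: 147 − 44.1 = 102.9 → 103
rgb(160, 2, 103) = #A00267.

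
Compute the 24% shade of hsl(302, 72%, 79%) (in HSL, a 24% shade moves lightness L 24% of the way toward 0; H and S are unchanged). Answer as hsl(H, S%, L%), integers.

hsl(302, 72%, 60%)

L moves 24% from 79 toward 0: 79 − 18.96 = 60.04 → 60.
H and S are unchanged.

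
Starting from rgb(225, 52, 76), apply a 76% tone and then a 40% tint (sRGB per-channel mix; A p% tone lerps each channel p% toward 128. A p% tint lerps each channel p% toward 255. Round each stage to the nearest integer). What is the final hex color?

Per channel, c → c + 0.76(128 − c):
  R: 225 + 0.76×(128−225) = 225 − 73.72 = 151.28 → 151
  G: 52 + 57.76 = 109.76 → 110
  B: 76 + 39.52 = 115.52 → 116
After the tone: rgb(151, 110, 116) = #976E74.
Per channel, c → c + 0.4(255 − c):
  R: 151 + 0.4×(255−151) = 151 + 41.6 = 192.6 → 193
  G: 110 + 58 = 168 → 168
  B: 116 + 55.6 = 171.6 → 172
rgb(193, 168, 172) = #C1A8AC.

#C1A8AC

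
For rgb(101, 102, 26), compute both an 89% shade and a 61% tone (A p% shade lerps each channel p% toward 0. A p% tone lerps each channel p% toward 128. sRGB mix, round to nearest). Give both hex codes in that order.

89% shade:
  R: 101 − 89.89 = 11.11 → 11
  G: 102 + 0.89×(0−102) = 102 − 90.78 = 11.22 → 11
  B: 26 + 0.89×(0−26) = 26 − 23.14 = 2.86 → 3
  → #0b0b03
61% tone:
  R: 101 + 0.61×(128−101) = 101 + 16.47 = 117.47 → 117
  G: 102 + 15.86 = 117.86 → 118
  B: 26 + 0.61×(128−26) = 26 + 62.22 = 88.22 → 88
  → #757658

#0b0b03, #757658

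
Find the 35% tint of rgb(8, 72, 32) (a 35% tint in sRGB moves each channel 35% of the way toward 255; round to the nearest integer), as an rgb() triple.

A 35% tint moves each channel 35% toward 255:
  R: 8 + 0.35×(255−8) = 8 + 86.45 = 94.45 → 94
  G: 72 + 0.35×(255−72) = 72 + 64.05 = 136.05 → 136
  B: 32 + 0.35×(255−32) = 32 + 78.05 = 110.05 → 110

rgb(94, 136, 110)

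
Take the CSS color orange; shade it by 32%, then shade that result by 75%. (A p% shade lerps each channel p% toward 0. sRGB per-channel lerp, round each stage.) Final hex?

CSS orange is rgb(255, 165, 0).
Per channel, c → c + 0.32(0 − c):
  R: 255 − 81.6 = 173.4 → 173
  G: 165 + 0.32×(0−165) = 165 − 52.8 = 112.2 → 112
  B: 0 + 0 = 0 → 0
After the shade: rgb(173, 112, 0) = #AD7000.
A 75% shade moves each channel 75% toward 0:
  R: 173 − 129.75 = 43.25 → 43
  G: 112 + 0.75×(0−112) = 112 − 84 = 28 → 28
  B: 0 + 0.75×(0−0) = 0 + 0 = 0 → 0
rgb(43, 28, 0) = #2B1C00.

#2B1C00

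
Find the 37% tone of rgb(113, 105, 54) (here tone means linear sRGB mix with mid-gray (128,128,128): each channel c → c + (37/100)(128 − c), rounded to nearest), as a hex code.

#777251

A 37% tone moves each channel 37% toward 128:
  R: 113 + 5.55 = 118.55 → 119
  G: 105 + 8.51 = 113.51 → 114
  B: 54 + 0.37×(128−54) = 54 + 27.38 = 81.38 → 81
rgb(119, 114, 81) = #777251.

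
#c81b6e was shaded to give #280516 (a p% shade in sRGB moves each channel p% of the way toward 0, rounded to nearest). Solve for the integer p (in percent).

#c81b6e is rgb(200, 27, 110); #280516 is rgb(40, 5, 22).
On the R channel (widest range): 40 ≈ 200 + (p/100)(0 − 200), so p ≈ 100×(40 − 200)/(0 − 200) = -16000/-200 = 80.00.
p = 80 reproduces all three channels after rounding.

80%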